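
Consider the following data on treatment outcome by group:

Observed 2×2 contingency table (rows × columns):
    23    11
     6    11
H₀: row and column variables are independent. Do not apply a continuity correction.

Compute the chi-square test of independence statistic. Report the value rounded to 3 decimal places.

test statistic = 4.836

Row totals [34, 17], col totals [29, 22], n=51
χ² = (23−19.33)²/19.33 + (11−14.67)²/14.67 + (6−9.67)²/9.67 + (11−7.33)²/7.33 = 4.8362
df = 1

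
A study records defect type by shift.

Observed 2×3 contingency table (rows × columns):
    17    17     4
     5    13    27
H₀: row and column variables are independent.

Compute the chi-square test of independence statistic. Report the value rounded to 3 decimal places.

test statistic = 23.722

Row totals [38, 45], col totals [22, 30, 31], n=83
χ² = (17−10.07)²/10.07 + (17−13.73)²/13.73 + (4−14.19)²/14.19 + (5−11.93)²/11.93 + (13−16.27)²/16.27 + (27−16.81)²/16.81 = 23.7217
df = 2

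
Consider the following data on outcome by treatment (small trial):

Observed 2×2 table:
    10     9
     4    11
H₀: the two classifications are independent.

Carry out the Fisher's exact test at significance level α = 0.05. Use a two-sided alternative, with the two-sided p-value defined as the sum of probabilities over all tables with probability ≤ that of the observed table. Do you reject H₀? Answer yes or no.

Margins: r₁=19, r₂=15, c₁=14, c₂=20, n=34
p_obs = C(19,10)·C(15,4)/C(34,14); sum pmf over tables with pmf ≤ p_obs
p-value (two-sided) = 0.17057
At α=0.05: p ≥ α → fail to reject H₀

reject H₀: no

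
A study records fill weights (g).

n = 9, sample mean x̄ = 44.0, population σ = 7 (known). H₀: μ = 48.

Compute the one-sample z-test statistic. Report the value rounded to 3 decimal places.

SE = σ/√n = 7/√9 = 2.3333
z = (x̄−μ₀)/SE = (44.0−48)/2.3333 = -1.7143

test statistic = -1.714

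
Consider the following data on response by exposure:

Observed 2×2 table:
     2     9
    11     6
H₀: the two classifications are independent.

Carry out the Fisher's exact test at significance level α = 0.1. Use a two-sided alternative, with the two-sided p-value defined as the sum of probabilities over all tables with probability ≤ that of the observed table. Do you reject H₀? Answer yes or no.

reject H₀: yes

Margins: r₁=11, r₂=17, c₁=13, c₂=15, n=28
p_obs = C(11,2)·C(17,11)/C(28,13); sum pmf over tables with pmf ≤ p_obs
p-value (two-sided) = 0.02376
At α=0.1: p < α → reject H₀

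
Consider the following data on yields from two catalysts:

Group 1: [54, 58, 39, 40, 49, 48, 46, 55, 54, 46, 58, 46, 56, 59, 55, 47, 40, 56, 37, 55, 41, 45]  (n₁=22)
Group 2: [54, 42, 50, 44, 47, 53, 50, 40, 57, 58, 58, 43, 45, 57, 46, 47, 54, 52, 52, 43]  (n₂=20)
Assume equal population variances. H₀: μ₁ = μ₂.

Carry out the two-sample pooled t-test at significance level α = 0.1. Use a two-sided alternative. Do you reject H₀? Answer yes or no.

reject H₀: no

x̄₁=49.273, s₁=7.018, n₁=22
x̄₂=49.600, s₂=5.753, n₂=20
s_p² = [21·7.018² + 19·5.753²]/40 = 41.5791
SE = √(s_p²·(1/22+1/20)) = 1.9922
t = (49.273−49.600)/1.9922 = -0.1643
df = 40
p-value (two-sided) = 0.87034
At α=0.1: p ≥ α → fail to reject H₀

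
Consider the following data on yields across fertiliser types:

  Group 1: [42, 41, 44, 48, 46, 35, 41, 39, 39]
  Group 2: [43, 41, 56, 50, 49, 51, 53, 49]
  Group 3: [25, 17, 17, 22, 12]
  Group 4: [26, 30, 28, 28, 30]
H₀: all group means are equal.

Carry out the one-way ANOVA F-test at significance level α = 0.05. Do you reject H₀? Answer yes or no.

reject H₀: yes

Group means [41.67, 49.00, 18.60, 28.40], grand mean 37.111
SSB = Σnᵢ(x̄ᵢ−x̄)² = 3410.267; SSW = ΣΣ(x−x̄ᵢ)² = 406.400
MSB = 3410.267/3 = 1136.7556; MSW = 406.400/23 = 17.6696
F = MSB/MSW = 64.3341
df = (3, 23)
p-value (upper-tail) = 0.00000
At α=0.05: p < α → reject H₀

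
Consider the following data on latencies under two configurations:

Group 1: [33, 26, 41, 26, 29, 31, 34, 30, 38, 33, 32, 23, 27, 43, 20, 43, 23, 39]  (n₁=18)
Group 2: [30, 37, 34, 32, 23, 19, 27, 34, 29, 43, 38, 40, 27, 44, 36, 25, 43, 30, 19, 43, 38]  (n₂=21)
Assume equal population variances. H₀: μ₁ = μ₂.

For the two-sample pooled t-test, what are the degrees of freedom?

df = n₁ + n₂ − 2 = 18 + 21 − 2 = 37

degrees of freedom = 37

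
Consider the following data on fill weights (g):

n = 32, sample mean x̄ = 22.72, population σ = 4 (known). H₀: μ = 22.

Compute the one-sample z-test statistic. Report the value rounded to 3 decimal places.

SE = σ/√n = 4/√32 = 0.7071
z = (x̄−μ₀)/SE = (22.72−22)/0.7071 = 1.0182

test statistic = 1.018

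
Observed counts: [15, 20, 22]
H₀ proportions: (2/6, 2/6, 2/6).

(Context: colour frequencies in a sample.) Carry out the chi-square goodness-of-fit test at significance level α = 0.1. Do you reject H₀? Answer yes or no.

reject H₀: no

n = 57; E_i = n·p_i = [19.00, 19.00, 19.00]
χ² = (15−19.00)²/19.00 + (20−19.00)²/19.00 + (22−19.00)²/19.00 = 1.3684
df = 2
p-value (upper-tail) = 0.50449
At α=0.1: p ≥ α → fail to reject H₀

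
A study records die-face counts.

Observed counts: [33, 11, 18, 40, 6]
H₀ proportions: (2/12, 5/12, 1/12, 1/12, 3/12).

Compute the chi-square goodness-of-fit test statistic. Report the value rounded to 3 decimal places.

test statistic = 170.300

n = 108; E_i = n·p_i = [18.00, 45.00, 9.00, 9.00, 27.00]
χ² = (33−18.00)²/18.00 + (11−45.00)²/45.00 + (18−9.00)²/9.00 + (40−9.00)²/9.00 + (6−27.00)²/27.00 = 170.3000
df = 4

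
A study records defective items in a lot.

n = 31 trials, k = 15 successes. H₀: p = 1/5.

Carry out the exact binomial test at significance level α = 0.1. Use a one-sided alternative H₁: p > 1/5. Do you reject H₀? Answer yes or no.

Exact binomial: n=31, k=15, p₀=1/5=0.2000
P(X≥15) from Σ C(n,i)·p₀^i·(1−p₀)^(n−i)
p-value (one-sided, H₁ greater) = 0.00037
At α=0.1: p < α → reject H₀

reject H₀: yes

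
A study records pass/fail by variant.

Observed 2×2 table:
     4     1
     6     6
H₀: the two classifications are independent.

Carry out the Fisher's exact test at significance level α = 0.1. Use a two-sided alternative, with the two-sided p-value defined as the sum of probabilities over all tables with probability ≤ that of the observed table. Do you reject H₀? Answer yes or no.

Margins: r₁=5, r₂=12, c₁=10, c₂=7, n=17
p_obs = C(5,4)·C(12,6)/C(17,10); sum pmf over tables with pmf ≤ p_obs
p-value (two-sided) = 0.33824
At α=0.1: p ≥ α → fail to reject H₀

reject H₀: no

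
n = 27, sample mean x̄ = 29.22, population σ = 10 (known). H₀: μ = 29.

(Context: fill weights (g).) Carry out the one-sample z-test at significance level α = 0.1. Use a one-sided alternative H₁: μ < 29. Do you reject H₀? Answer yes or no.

SE = σ/√n = 10/√27 = 1.9245
z = (x̄−μ₀)/SE = (29.22−29)/1.9245 = 0.1143
p-value (one-sided, H₁ less) = 0.54551
At α=0.1: p ≥ α → fail to reject H₀

reject H₀: no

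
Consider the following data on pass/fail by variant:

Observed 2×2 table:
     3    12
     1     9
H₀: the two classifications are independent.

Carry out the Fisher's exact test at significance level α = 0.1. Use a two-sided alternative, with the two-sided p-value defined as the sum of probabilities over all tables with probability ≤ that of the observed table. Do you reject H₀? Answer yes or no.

reject H₀: no

Margins: r₁=15, r₂=10, c₁=4, c₂=21, n=25
p_obs = C(15,3)·C(10,1)/C(25,4); sum pmf over tables with pmf ≤ p_obs
p-value (two-sided) = 0.62648
At α=0.1: p ≥ α → fail to reject H₀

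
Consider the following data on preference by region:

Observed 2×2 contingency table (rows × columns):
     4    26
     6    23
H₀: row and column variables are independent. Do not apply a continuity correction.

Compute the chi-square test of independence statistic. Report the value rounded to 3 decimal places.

Row totals [30, 29], col totals [10, 49], n=59
χ² = (4−5.08)²/5.08 + (26−24.92)²/24.92 + (6−4.92)²/4.92 + (23−24.08)²/24.08 = 0.5669
df = 1

test statistic = 0.567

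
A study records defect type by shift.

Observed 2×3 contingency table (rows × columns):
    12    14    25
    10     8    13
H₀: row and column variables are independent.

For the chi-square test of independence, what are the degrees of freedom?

degrees of freedom = 2

df = (r−1)(c−1) = (2−1)·(3−1) = 2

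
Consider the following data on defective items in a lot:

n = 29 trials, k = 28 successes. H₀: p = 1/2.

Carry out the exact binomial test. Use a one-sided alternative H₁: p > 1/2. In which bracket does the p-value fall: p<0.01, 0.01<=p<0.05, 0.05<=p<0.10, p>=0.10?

p-value bracket: p<0.01

Exact binomial: n=29, k=28, p₀=1/2=0.5000
P(X≥28) from Σ C(n,i)·p₀^i·(1−p₀)^(n−i)
p-value (one-sided, H₁ greater) = 0.00000
→ bracket: p<0.01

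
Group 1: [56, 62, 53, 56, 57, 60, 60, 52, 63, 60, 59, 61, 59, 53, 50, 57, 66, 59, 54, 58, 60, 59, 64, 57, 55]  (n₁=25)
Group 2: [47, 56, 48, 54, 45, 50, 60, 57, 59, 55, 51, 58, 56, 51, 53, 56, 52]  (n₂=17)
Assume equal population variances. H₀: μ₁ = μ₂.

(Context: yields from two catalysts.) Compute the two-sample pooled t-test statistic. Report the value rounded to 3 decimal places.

test statistic = 3.609

x̄₁=58.000, s₁=3.851, n₁=25
x̄₂=53.412, s₂=4.317, n₂=17
s_p² = [24·3.851² + 16·4.317²]/40 = 16.3529
SE = √(s_p²·(1/25+1/17)) = 1.2712
t = (58.000−53.412)/1.2712 = 3.6093
df = 40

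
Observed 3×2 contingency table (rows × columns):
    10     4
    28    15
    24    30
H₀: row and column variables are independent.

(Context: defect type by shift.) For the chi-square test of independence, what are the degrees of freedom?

df = (r−1)(c−1) = (3−1)·(2−1) = 2

degrees of freedom = 2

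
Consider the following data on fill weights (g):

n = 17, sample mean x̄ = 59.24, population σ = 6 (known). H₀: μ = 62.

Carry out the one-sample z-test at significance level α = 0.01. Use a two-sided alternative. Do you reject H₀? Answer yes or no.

reject H₀: no

SE = σ/√n = 6/√17 = 1.4552
z = (x̄−μ₀)/SE = (59.24−62)/1.4552 = -1.8966
p-value (two-sided) = 0.05788
At α=0.01: p ≥ α → fail to reject H₀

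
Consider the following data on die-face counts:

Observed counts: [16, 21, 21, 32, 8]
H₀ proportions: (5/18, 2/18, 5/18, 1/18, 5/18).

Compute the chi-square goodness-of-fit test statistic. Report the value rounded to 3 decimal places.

test statistic = 158.537

n = 98; E_i = n·p_i = [27.22, 10.89, 27.22, 5.44, 27.22]
χ² = (16−27.22)²/27.22 + (21−10.89)²/10.89 + (21−27.22)²/27.22 + (32−5.44)²/5.44 + (8−27.22)²/27.22 = 158.5367
df = 4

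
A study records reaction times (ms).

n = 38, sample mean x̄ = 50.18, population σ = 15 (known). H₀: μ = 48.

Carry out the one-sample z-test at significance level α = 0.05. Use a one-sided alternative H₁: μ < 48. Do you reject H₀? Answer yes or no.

SE = σ/√n = 15/√38 = 2.4333
z = (x̄−μ₀)/SE = (50.18−48)/2.4333 = 0.8959
p-value (one-sided, H₁ less) = 0.81485
At α=0.05: p ≥ α → fail to reject H₀

reject H₀: no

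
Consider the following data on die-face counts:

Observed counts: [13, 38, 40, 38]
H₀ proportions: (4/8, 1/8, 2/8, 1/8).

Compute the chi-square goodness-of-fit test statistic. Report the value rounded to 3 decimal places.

test statistic = 102.333

n = 129; E_i = n·p_i = [64.50, 16.12, 32.25, 16.12]
χ² = (13−64.50)²/64.50 + (38−16.12)²/16.12 + (40−32.25)²/32.25 + (38−16.12)²/16.12 = 102.3333
df = 3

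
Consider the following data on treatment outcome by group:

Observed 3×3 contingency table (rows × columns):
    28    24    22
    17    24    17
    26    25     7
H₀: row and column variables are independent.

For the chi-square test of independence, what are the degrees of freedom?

degrees of freedom = 4

df = (r−1)(c−1) = (3−1)·(3−1) = 4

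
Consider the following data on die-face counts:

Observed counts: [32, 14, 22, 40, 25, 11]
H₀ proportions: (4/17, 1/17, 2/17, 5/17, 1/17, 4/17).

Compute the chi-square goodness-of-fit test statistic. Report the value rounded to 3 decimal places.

n = 144; E_i = n·p_i = [33.88, 8.47, 16.94, 42.35, 8.47, 33.88]
χ² = (32−33.88)²/33.88 + (14−8.47)²/8.47 + (22−16.94)²/16.94 + (40−42.35)²/42.35 + (25−8.47)²/8.47 + (11−33.88)²/33.88 = 53.0642
df = 5

test statistic = 53.064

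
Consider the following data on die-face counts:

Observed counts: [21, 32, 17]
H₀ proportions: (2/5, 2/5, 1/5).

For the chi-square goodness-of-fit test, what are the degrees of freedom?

df = k − 1 = 3 − 1 = 2

degrees of freedom = 2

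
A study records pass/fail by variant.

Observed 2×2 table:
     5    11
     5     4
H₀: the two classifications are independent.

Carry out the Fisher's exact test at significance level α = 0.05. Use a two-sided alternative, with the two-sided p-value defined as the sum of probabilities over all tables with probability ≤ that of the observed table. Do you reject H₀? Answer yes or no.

reject H₀: no

Margins: r₁=16, r₂=9, c₁=10, c₂=15, n=25
p_obs = C(16,5)·C(9,5)/C(25,10); sum pmf over tables with pmf ≤ p_obs
p-value (two-sided) = 0.39733
At α=0.05: p ≥ α → fail to reject H₀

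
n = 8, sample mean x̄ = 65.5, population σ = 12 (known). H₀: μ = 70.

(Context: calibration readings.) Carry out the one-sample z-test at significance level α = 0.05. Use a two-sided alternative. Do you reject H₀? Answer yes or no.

reject H₀: no

SE = σ/√n = 12/√8 = 4.2426
z = (x̄−μ₀)/SE = (65.5−70)/4.2426 = -1.0607
p-value (two-sided) = 0.28884
At α=0.05: p ≥ α → fail to reject H₀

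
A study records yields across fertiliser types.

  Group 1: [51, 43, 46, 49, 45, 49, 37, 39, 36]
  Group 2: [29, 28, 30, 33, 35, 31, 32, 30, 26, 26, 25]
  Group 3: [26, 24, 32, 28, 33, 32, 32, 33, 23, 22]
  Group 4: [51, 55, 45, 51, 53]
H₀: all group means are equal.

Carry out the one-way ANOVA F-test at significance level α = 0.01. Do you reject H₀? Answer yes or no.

Group means [43.89, 29.55, 28.50, 51.00], grand mean 36.000
SSB = Σnᵢ(x̄ᵢ−x̄)² = 2705.884; SSW = ΣΣ(x−x̄ᵢ)² = 574.116
MSB = 2705.884/3 = 901.9613; MSW = 574.116/31 = 18.5199
F = MSB/MSW = 48.7023
df = (3, 31)
p-value (upper-tail) = 0.00000
At α=0.01: p < α → reject H₀

reject H₀: yes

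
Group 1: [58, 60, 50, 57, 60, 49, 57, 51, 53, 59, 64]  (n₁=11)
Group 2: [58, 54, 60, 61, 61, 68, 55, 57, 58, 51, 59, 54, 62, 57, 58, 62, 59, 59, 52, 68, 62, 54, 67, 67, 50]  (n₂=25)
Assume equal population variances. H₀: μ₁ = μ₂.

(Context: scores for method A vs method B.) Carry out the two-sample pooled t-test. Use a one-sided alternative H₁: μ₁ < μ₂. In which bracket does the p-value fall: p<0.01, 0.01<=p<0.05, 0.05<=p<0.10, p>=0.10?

p-value bracket: 0.05<=p<0.10

x̄₁=56.182, s₁=4.792, n₁=11
x̄₂=58.920, s₂=5.090, n₂=25
s_p² = [10·4.792² + 24·5.090²]/34 = 25.0434
SE = √(s_p²·(1/11+1/25)) = 1.8106
t = (56.182−58.920)/1.8106 = -1.5123
df = 34
p-value (one-sided, H₁ less) = 0.06985
→ bracket: 0.05<=p<0.10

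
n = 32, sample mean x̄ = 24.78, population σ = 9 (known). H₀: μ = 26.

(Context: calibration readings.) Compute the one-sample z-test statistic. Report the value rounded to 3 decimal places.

test statistic = -0.767

SE = σ/√n = 9/√32 = 1.5910
z = (x̄−μ₀)/SE = (24.78−26)/1.5910 = -0.7668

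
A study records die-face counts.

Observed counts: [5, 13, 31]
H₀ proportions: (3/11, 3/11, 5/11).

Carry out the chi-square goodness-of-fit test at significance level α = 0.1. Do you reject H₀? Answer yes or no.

reject H₀: yes

n = 49; E_i = n·p_i = [13.36, 13.36, 22.27]
χ² = (5−13.36)²/13.36 + (13−13.36)²/13.36 + (31−22.27)²/22.27 = 8.6639
df = 2
p-value (upper-tail) = 0.01314
At α=0.1: p < α → reject H₀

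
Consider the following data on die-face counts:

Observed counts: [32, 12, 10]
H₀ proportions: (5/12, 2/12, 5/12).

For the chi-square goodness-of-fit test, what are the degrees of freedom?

df = k − 1 = 3 − 1 = 2

degrees of freedom = 2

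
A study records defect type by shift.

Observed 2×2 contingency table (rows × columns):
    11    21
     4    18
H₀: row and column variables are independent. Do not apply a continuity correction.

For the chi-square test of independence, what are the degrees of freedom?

df = (r−1)(c−1) = (2−1)·(2−1) = 1

degrees of freedom = 1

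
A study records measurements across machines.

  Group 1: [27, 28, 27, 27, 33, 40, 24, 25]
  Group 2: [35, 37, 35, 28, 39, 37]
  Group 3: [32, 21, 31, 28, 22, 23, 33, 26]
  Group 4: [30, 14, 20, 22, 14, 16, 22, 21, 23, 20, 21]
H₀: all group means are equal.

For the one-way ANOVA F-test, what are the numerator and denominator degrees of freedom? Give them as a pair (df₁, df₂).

degrees of freedom = [3, 29]

k = 4 groups, N = 33 total
df = (k−1, N−k) = (4−1, 33−4) = (3, 29)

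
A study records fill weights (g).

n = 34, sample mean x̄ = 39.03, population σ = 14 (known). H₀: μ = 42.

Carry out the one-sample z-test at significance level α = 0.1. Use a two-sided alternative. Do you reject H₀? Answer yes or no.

SE = σ/√n = 14/√34 = 2.4010
z = (x̄−μ₀)/SE = (39.03−42)/2.4010 = -1.2370
p-value (two-sided) = 0.21609
At α=0.1: p ≥ α → fail to reject H₀

reject H₀: no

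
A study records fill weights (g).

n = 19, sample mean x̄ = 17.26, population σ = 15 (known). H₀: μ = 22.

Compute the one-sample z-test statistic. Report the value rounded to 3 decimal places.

SE = σ/√n = 15/√19 = 3.4412
z = (x̄−μ₀)/SE = (17.26−22)/3.4412 = -1.3774

test statistic = -1.377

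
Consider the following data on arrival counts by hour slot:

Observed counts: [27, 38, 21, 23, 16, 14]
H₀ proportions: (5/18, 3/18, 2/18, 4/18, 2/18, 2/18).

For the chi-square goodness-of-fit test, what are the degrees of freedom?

df = k − 1 = 6 − 1 = 5

degrees of freedom = 5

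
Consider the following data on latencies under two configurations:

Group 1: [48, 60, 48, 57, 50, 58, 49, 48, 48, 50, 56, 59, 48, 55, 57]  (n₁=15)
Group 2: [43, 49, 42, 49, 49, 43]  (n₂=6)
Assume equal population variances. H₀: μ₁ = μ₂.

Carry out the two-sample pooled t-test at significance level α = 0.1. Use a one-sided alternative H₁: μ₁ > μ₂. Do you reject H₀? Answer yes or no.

reject H₀: yes

x̄₁=52.733, s₁=4.728, n₁=15
x̄₂=45.833, s₂=3.488, n₂=6
s_p² = [14·4.728² + 5·3.488²]/19 = 19.6719
SE = √(s_p²·(1/15+1/6)) = 2.1425
t = (52.733−45.833)/2.1425 = 3.2206
df = 19
p-value (one-sided, H₁ greater) = 0.00225
At α=0.1: p < α → reject H₀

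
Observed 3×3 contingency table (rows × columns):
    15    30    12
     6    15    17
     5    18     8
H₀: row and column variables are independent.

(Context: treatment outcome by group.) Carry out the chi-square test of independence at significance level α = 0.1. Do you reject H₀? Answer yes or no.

Row totals [57, 38, 31], col totals [26, 63, 37], n=126
χ² = (15−11.76)²/11.76 + (30−28.50)²/28.50 + (12−16.74)²/16.74 + (6−7.84)²/7.84 + (15−19.00)²/19.00 + (17−11.16)²/11.16 + (5−6.40)²/6.40 + (18−15.50)²/15.50 + (8−9.10)²/9.10 = 7.4858
df = 4
p-value (upper-tail) = 0.11234
At α=0.1: p ≥ α → fail to reject H₀

reject H₀: no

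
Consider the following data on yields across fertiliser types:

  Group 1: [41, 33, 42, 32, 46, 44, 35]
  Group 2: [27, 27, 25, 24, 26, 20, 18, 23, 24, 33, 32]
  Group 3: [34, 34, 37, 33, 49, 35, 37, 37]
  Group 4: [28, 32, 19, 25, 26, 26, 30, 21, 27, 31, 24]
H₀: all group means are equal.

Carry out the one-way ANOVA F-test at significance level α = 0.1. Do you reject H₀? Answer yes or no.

Group means [39.00, 25.36, 37.00, 26.27], grand mean 30.730
SSB = Σnᵢ(x̄ᵢ−x̄)² = 1328.570; SSW = ΣΣ(x−x̄ᵢ)² = 730.727
MSB = 1328.570/3 = 442.8567; MSW = 730.727/33 = 22.1433
F = MSB/MSW = 19.9996
df = (3, 33)
p-value (upper-tail) = 0.00000
At α=0.1: p < α → reject H₀

reject H₀: yes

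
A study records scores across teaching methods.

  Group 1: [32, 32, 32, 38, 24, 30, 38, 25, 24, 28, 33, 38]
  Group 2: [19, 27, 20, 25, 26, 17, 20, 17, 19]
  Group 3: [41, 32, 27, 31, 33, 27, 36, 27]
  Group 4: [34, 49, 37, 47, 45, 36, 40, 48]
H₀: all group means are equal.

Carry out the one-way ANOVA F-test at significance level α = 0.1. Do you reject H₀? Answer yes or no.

Group means [31.17, 21.11, 31.75, 42.00], grand mean 31.189
SSB = Σnᵢ(x̄ᵢ−x̄)² = 1851.620; SSW = ΣΣ(x−x̄ᵢ)² = 838.056
MSB = 1851.620/3 = 617.2067; MSW = 838.056/33 = 25.3956
F = MSB/MSW = 24.3037
df = (3, 33)
p-value (upper-tail) = 0.00000
At α=0.1: p < α → reject H₀

reject H₀: yes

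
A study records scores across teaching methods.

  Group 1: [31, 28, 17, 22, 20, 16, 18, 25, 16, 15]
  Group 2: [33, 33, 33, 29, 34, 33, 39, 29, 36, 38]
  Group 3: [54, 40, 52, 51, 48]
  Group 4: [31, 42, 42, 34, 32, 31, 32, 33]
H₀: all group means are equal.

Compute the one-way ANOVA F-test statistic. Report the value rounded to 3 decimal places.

test statistic = 41.495

Group means [20.80, 33.70, 49.00, 34.62], grand mean 32.333
SSB = Σnᵢ(x̄ᵢ−x̄)² = 2779.758; SSW = ΣΣ(x−x̄ᵢ)² = 647.575
MSB = 2779.758/3 = 926.5861; MSW = 647.575/29 = 22.3302
F = MSB/MSW = 41.4948
df = (3, 29)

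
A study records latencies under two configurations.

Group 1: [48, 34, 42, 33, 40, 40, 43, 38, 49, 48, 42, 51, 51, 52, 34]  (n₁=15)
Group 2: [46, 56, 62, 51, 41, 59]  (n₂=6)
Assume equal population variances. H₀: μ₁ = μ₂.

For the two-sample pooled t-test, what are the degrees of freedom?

df = n₁ + n₂ − 2 = 15 + 6 − 2 = 19

degrees of freedom = 19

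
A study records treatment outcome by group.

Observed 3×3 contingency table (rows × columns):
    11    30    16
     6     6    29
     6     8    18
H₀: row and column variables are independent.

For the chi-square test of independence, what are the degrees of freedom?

degrees of freedom = 4

df = (r−1)(c−1) = (3−1)·(3−1) = 4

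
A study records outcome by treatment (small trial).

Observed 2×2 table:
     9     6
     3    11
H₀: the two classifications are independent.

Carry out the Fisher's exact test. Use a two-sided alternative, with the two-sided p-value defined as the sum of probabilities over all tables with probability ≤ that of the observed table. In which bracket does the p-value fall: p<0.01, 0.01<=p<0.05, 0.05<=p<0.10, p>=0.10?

p-value bracket: 0.05<=p<0.10

Margins: r₁=15, r₂=14, c₁=12, c₂=17, n=29
p_obs = C(15,9)·C(14,3)/C(29,12); sum pmf over tables with pmf ≤ p_obs
p-value (two-sided) = 0.06043
→ bracket: 0.05<=p<0.10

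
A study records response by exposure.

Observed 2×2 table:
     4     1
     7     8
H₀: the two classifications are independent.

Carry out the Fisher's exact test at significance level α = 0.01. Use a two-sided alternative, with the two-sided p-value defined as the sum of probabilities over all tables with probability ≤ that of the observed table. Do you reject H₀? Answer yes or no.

Margins: r₁=5, r₂=15, c₁=11, c₂=9, n=20
p_obs = C(5,4)·C(15,7)/C(20,11); sum pmf over tables with pmf ≤ p_obs
p-value (two-sided) = 0.31889
At α=0.01: p ≥ α → fail to reject H₀

reject H₀: no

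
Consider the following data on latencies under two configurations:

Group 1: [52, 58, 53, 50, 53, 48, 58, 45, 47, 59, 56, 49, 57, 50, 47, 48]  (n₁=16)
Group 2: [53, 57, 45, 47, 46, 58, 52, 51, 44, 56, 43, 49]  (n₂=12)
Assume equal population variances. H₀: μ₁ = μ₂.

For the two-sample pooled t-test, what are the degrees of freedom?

df = n₁ + n₂ − 2 = 16 + 12 − 2 = 26

degrees of freedom = 26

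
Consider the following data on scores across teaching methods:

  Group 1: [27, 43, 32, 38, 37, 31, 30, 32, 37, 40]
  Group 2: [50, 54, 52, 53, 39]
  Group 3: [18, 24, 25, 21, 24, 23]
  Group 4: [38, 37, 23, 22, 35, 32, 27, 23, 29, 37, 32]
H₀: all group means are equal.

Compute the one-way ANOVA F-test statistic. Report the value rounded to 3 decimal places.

test statistic = 25.718

Group means [34.70, 49.60, 22.50, 30.45], grand mean 33.281
SSB = Σnᵢ(x̄ᵢ−x̄)² = 2136.941; SSW = ΣΣ(x−x̄ᵢ)² = 775.527
MSB = 2136.941/3 = 712.3138; MSW = 775.527/28 = 27.6974
F = MSB/MSW = 25.7177
df = (3, 28)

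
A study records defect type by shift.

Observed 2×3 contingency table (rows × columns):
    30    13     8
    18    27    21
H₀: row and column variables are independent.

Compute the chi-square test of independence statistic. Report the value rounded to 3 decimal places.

Row totals [51, 66], col totals [48, 40, 29], n=117
χ² = (30−20.92)²/20.92 + (13−17.44)²/17.44 + (8−12.64)²/12.64 + (18−27.08)²/27.08 + (27−22.56)²/22.56 + (21−16.36)²/16.36 = 12.0018
df = 2

test statistic = 12.002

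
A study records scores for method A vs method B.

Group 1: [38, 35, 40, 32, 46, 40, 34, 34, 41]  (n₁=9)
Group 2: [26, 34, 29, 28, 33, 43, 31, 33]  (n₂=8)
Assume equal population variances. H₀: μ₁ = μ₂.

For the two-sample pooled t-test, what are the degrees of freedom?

df = n₁ + n₂ − 2 = 9 + 8 − 2 = 15

degrees of freedom = 15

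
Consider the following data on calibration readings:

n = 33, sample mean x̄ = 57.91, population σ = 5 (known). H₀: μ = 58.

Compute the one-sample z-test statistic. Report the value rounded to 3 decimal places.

SE = σ/√n = 5/√33 = 0.8704
z = (x̄−μ₀)/SE = (57.91−58)/0.8704 = -0.1034

test statistic = -0.103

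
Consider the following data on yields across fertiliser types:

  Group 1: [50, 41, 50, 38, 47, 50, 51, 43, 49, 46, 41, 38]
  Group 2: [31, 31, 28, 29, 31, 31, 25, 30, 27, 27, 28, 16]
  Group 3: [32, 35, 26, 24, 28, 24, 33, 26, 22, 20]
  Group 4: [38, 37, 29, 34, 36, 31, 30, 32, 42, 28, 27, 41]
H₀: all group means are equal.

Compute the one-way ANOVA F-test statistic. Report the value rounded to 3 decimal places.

test statistic = 36.229

Group means [45.33, 27.83, 27.00, 33.75], grand mean 33.761
SSB = Σnᵢ(x̄ᵢ−x̄)² = 2485.786; SSW = ΣΣ(x−x̄ᵢ)² = 960.583
MSB = 2485.786/3 = 828.5954; MSW = 960.583/42 = 22.8710
F = MSB/MSW = 36.2290
df = (3, 42)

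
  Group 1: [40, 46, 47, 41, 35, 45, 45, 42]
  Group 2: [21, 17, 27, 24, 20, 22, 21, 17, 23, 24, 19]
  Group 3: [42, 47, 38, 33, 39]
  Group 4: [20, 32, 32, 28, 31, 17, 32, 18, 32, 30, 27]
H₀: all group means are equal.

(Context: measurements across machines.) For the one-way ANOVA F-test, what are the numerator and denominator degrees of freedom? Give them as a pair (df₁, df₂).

k = 4 groups, N = 35 total
df = (k−1, N−k) = (4−1, 35−4) = (3, 31)

degrees of freedom = [3, 31]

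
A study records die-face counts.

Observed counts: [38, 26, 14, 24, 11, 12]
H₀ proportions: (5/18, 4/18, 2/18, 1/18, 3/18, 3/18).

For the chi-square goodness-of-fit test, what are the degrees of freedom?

degrees of freedom = 5

df = k − 1 = 6 − 1 = 5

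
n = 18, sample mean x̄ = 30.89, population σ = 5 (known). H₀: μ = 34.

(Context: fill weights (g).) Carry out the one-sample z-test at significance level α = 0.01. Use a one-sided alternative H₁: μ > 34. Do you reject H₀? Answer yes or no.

reject H₀: no

SE = σ/√n = 5/√18 = 1.1785
z = (x̄−μ₀)/SE = (30.89−34)/1.1785 = -2.6389
p-value (one-sided, H₁ greater) = 0.99584
At α=0.01: p ≥ α → fail to reject H₀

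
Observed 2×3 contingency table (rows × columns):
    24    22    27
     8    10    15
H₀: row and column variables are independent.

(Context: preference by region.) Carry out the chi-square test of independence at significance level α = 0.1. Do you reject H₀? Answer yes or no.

Row totals [73, 33], col totals [32, 32, 42], n=106
χ² = (24−22.04)²/22.04 + (22−22.04)²/22.04 + (27−28.92)²/28.92 + (8−9.96)²/9.96 + (10−9.96)²/9.96 + (15−13.08)²/13.08 = 0.9728
df = 2
p-value (upper-tail) = 0.61485
At α=0.1: p ≥ α → fail to reject H₀

reject H₀: no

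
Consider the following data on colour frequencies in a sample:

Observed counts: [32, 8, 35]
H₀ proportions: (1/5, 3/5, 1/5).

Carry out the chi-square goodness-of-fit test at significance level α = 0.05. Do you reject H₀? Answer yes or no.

n = 75; E_i = n·p_i = [15.00, 45.00, 15.00]
χ² = (32−15.00)²/15.00 + (8−45.00)²/45.00 + (35−15.00)²/15.00 = 76.3556
df = 2
p-value (upper-tail) = 0.00000
At α=0.05: p < α → reject H₀

reject H₀: yes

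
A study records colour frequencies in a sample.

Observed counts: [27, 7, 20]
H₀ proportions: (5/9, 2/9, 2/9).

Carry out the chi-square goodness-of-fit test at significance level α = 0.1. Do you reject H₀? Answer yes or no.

reject H₀: yes

n = 54; E_i = n·p_i = [30.00, 12.00, 12.00]
χ² = (27−30.00)²/30.00 + (7−12.00)²/12.00 + (20−12.00)²/12.00 = 7.7167
df = 2
p-value (upper-tail) = 0.02110
At α=0.1: p < α → reject H₀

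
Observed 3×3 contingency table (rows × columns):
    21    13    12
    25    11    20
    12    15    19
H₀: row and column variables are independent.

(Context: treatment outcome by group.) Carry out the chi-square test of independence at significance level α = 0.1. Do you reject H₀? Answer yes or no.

reject H₀: no

Row totals [46, 56, 46], col totals [58, 39, 51], n=148
χ² = (21−18.03)²/18.03 + (13−12.12)²/12.12 + (12−15.85)²/15.85 + (25−21.95)²/21.95 + (11−14.76)²/14.76 + (20−19.30)²/19.30 + (12−18.03)²/18.03 + (15−12.12)²/12.12 + (19−15.85)²/15.85 = 6.2206
df = 4
p-value (upper-tail) = 0.18327
At α=0.1: p ≥ α → fail to reject H₀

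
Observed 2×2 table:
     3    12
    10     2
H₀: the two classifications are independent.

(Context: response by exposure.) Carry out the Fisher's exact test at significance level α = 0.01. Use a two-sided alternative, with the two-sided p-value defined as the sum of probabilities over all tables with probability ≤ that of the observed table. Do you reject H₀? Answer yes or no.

reject H₀: yes

Margins: r₁=15, r₂=12, c₁=13, c₂=14, n=27
p_obs = C(15,3)·C(12,10)/C(27,13); sum pmf over tables with pmf ≤ p_obs
p-value (two-sided) = 0.00184
At α=0.01: p < α → reject H₀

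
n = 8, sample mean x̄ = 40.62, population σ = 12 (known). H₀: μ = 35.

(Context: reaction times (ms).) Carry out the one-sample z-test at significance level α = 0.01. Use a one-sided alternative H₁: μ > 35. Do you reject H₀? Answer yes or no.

reject H₀: no

SE = σ/√n = 12/√8 = 4.2426
z = (x̄−μ₀)/SE = (40.62−35)/4.2426 = 1.3246
p-value (one-sided, H₁ greater) = 0.09264
At α=0.01: p ≥ α → fail to reject H₀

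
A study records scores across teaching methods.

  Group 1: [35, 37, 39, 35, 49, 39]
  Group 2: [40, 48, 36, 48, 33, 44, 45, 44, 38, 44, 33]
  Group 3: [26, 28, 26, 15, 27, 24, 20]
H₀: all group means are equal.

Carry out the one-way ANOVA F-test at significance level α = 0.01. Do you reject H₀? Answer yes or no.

Group means [39.00, 41.18, 23.71], grand mean 35.542
SSB = Σnᵢ(x̄ᵢ−x̄)² = 1400.893; SSW = ΣΣ(x−x̄ᵢ)² = 569.065
MSB = 1400.893/2 = 700.4467; MSW = 569.065/21 = 27.0983
F = MSB/MSW = 25.8483
df = (2, 21)
p-value (upper-tail) = 0.00000
At α=0.01: p < α → reject H₀

reject H₀: yes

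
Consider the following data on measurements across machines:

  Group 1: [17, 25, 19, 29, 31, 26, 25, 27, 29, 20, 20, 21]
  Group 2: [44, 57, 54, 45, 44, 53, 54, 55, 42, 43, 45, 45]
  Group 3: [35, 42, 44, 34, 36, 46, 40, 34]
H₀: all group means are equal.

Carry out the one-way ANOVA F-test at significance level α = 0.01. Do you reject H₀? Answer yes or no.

reject H₀: yes

Group means [24.08, 48.42, 38.88], grand mean 36.906
SSB = Σnᵢ(x̄ᵢ−x̄)² = 3594.010; SSW = ΣΣ(x−x̄ᵢ)² = 732.708
MSB = 3594.010/2 = 1797.0052; MSW = 732.708/29 = 25.2658
F = MSB/MSW = 71.1240
df = (2, 29)
p-value (upper-tail) = 0.00000
At α=0.01: p < α → reject H₀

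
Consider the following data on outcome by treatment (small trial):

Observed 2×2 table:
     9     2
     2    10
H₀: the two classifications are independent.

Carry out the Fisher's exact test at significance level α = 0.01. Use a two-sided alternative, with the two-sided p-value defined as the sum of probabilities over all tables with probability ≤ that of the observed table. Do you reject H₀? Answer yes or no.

Margins: r₁=11, r₂=12, c₁=11, c₂=12, n=23
p_obs = C(11,9)·C(12,2)/C(23,11); sum pmf over tables with pmf ≤ p_obs
p-value (two-sided) = 0.00333
At α=0.01: p < α → reject H₀

reject H₀: yes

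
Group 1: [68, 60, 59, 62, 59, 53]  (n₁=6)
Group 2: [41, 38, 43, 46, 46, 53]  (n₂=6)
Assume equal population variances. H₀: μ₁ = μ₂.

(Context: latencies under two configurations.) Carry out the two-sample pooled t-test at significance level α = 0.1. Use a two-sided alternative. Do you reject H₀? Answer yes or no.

x̄₁=60.167, s₁=4.875, n₁=6
x̄₂=44.500, s₂=5.167, n₂=6
s_p² = [5·4.875² + 5·5.167²]/10 = 25.2333
SE = √(s_p²·(1/6+1/6)) = 2.9002
t = (60.167−44.500)/2.9002 = 5.4019
df = 10
p-value (two-sided) = 0.00030
At α=0.1: p < α → reject H₀

reject H₀: yes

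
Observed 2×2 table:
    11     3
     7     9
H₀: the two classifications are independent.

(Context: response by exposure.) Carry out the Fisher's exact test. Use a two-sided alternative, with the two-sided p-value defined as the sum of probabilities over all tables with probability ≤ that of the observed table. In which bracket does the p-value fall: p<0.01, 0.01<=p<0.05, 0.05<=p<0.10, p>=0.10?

Margins: r₁=14, r₂=16, c₁=18, c₂=12, n=30
p_obs = C(14,11)·C(16,7)/C(30,18); sum pmf over tables with pmf ≤ p_obs
p-value (two-sided) = 0.07172
→ bracket: 0.05<=p<0.10

p-value bracket: 0.05<=p<0.10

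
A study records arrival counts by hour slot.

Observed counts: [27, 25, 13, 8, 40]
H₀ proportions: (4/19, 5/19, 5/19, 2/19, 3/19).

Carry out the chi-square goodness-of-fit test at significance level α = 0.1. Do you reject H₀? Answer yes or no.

reject H₀: yes

n = 113; E_i = n·p_i = [23.79, 29.74, 29.74, 11.89, 17.84]
χ² = (27−23.79)²/23.79 + (25−29.74)²/29.74 + (13−29.74)²/29.74 + (8−11.89)²/11.89 + (40−17.84)²/17.84 = 39.4007
df = 4
p-value (upper-tail) = 0.00000
At α=0.1: p < α → reject H₀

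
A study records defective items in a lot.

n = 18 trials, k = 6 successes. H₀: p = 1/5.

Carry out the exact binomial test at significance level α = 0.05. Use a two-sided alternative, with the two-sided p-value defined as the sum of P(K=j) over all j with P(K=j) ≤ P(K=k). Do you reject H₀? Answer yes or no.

reject H₀: no

Exact binomial: n=18, k=6, p₀=1/5=0.2000
P(X=j) = C(n,j)·p₀^j·(1−p₀)^(n−j); p = Σ P(X=j) over j with P(X=j) ≤ P(X=6)
p-value (two-sided) = 0.23200
At α=0.05: p ≥ α → fail to reject H₀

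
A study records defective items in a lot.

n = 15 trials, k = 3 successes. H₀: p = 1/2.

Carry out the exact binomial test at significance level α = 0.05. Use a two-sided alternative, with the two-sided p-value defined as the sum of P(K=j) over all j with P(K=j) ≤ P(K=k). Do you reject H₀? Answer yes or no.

Exact binomial: n=15, k=3, p₀=1/2=0.5000
P(X=j) = C(n,j)·p₀^j·(1−p₀)^(n−j); p = Σ P(X=j) over j with P(X=j) ≤ P(X=3)
p-value (two-sided) = 0.03516
At α=0.05: p < α → reject H₀

reject H₀: yes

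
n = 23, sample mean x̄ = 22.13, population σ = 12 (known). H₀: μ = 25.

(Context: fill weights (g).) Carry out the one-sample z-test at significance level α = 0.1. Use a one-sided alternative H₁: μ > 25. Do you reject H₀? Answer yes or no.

SE = σ/√n = 12/√23 = 2.5022
z = (x̄−μ₀)/SE = (22.13−25)/2.5022 = -1.1470
p-value (one-sided, H₁ greater) = 0.87431
At α=0.1: p ≥ α → fail to reject H₀

reject H₀: no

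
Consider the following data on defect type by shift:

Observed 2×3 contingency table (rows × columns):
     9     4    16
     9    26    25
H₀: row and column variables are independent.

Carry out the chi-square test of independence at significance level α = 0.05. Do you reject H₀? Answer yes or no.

Row totals [29, 60], col totals [18, 30, 41], n=89
χ² = (9−5.87)²/5.87 + (4−9.78)²/9.78 + (16−13.36)²/13.36 + (9−12.13)²/12.13 + (26−20.22)²/20.22 + (25−27.64)²/27.64 = 8.3207
df = 2
p-value (upper-tail) = 0.01560
At α=0.05: p < α → reject H₀

reject H₀: yes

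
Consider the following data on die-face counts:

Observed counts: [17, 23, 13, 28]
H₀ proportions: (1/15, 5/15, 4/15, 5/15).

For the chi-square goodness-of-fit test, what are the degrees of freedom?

degrees of freedom = 3

df = k − 1 = 4 − 1 = 3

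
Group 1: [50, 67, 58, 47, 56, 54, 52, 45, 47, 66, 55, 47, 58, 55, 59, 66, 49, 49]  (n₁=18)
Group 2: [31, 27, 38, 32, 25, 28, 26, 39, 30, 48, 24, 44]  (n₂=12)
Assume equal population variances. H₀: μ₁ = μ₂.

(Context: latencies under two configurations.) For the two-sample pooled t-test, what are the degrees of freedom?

df = n₁ + n₂ − 2 = 18 + 12 − 2 = 28

degrees of freedom = 28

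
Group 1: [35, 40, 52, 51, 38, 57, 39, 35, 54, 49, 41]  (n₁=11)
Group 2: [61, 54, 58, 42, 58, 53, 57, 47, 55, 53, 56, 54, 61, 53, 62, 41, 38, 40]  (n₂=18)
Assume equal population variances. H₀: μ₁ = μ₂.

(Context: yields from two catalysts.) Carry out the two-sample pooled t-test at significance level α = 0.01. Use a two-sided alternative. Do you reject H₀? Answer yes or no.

reject H₀: no

x̄₁=44.636, s₁=8.066, n₁=11
x̄₂=52.389, s₂=7.586, n₂=18
s_p² = [10·8.066² + 17·7.586²]/27 = 60.3268
SE = √(s_p²·(1/11+1/18)) = 2.9725
t = (44.636−52.389)/2.9725 = -2.6081
df = 27
p-value (two-sided) = 0.01466
At α=0.01: p ≥ α → fail to reject H₀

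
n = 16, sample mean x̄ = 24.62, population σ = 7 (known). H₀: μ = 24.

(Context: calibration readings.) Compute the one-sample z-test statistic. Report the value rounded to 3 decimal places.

SE = σ/√n = 7/√16 = 1.7500
z = (x̄−μ₀)/SE = (24.62−24)/1.7500 = 0.3543

test statistic = 0.354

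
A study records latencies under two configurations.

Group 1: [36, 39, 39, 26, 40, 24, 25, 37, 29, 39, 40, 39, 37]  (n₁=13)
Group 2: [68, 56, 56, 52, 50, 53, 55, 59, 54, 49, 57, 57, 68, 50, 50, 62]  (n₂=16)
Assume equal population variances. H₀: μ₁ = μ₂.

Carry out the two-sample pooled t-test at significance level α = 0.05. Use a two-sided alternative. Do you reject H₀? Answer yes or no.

x̄₁=34.615, s₁=6.185, n₁=13
x̄₂=56.000, s₂=5.899, n₂=16
s_p² = [12·6.185² + 15·5.899²]/27 = 36.3362
SE = √(s_p²·(1/13+1/16)) = 2.2508
t = (34.615−56.000)/2.2508 = -9.5009
df = 27
p-value (two-sided) = 0.00000
At α=0.05: p < α → reject H₀

reject H₀: yes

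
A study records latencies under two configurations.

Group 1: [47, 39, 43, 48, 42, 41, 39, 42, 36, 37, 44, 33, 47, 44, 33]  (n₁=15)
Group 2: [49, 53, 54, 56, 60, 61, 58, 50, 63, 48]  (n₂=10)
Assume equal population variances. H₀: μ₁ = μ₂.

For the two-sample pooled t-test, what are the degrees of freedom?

df = n₁ + n₂ − 2 = 15 + 10 − 2 = 23

degrees of freedom = 23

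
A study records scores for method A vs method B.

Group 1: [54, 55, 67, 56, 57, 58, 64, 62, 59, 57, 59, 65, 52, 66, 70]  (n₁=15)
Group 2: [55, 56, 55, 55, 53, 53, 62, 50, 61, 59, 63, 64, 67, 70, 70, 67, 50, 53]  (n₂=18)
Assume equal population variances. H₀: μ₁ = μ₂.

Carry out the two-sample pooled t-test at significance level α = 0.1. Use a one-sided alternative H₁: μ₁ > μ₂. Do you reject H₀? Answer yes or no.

reject H₀: no

x̄₁=60.067, s₁=5.311, n₁=15
x̄₂=59.056, s₂=6.646, n₂=18
s_p² = [14·5.311² + 17·6.646²]/31 = 36.9638
SE = √(s_p²·(1/15+1/18)) = 2.1255
t = (60.067−59.056)/2.1255 = 0.4757
df = 31
p-value (one-sided, H₁ greater) = 0.31881
At α=0.1: p ≥ α → fail to reject H₀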